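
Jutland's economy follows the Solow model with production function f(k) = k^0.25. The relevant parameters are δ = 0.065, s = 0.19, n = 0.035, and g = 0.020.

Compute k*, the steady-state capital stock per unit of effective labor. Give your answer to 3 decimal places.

k* ≈ 1.845

In steady state, investment equals break-even investment: s·k^α = (n + g + δ)·k.
Dividing both sides by k: k^(1−α) = s / (n + g + δ).
k^0.75 = 0.19 / (0.035 + 0.020 + 0.065) = 0.19 / 0.120 = 1.5833
k* = 1.5833^(1/0.75) ≈ 1.8454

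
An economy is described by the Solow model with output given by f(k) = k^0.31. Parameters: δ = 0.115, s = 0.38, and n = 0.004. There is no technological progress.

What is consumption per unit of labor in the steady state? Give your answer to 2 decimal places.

In steady state, investment equals break-even investment: s·k^α = (n + δ)·k.
Dividing both sides by k: k^(1−α) = s / (n + δ).
k^0.69 = 0.38 / (0.004 + 0.115) = 0.38 / 0.119 = 3.1933
k* = 3.1933^(1/0.69) ≈ 5.3800
y* = (k*)^α = 5.3800^0.31 ≈ 1.6848
c* = (1 − s)·y* = (1 − 0.38) × 1.6848 ≈ 1.0446

c* = 1.04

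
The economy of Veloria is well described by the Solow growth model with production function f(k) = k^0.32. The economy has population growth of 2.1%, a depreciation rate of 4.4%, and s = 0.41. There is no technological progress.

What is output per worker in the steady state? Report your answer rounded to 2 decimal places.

y* ≈ 2.38

At the steady state, Δk = 0, so s·k^α = (n + δ)·k.
Dividing both sides by k: k^(1−α) = s / (n + δ).
k^0.68 = 0.41 / (0.021 + 0.044) = 0.41 / 0.065 = 6.3077
k* = 6.3077^(1/0.68) ≈ 15.0066
y* = (k*)^α = 15.0066^0.32 ≈ 2.3791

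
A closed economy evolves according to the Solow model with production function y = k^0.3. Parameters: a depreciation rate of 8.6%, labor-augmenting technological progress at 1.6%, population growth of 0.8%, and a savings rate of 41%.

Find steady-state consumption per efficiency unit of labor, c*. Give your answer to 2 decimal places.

c* = 1.04

Steady state requires s·f(k) = (n + g + δ)·k, i.e. s·k^α = (n + g + δ)·k.
Dividing both sides by k: k^(1−α) = s / (n + g + δ).
k^0.7 = 0.41 / (0.008 + 0.016 + 0.086) = 0.41 / 0.110 = 3.7273
k* = 3.7273^(1/0.7) ≈ 6.5505
y* = (k*)^α = 6.5505^0.3 ≈ 1.7574
c* = (1 − s)·y* = (1 − 0.41) × 1.7574 ≈ 1.0369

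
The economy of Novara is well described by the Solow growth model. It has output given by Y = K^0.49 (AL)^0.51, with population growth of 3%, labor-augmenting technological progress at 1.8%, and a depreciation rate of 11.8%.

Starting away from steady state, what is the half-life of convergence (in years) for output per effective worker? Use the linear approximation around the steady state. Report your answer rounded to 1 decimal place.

Near the steady state the convergence rate is λ = (1 − α)(n + g + δ).
λ = (1 − 0.49) × 0.166 = 0.51 × 0.166 = 0.08466
Half-life = ln 2 / λ = 0.6931 / 0.08466 ≈ 8.19 years

half-life ≈ 8.2 years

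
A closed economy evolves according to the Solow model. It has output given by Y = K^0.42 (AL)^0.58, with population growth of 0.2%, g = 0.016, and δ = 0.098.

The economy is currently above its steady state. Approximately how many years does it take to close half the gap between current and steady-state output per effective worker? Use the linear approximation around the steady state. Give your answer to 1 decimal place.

Near the steady state the convergence rate is λ = (1 − α)(n + g + δ).
λ = (1 − 0.42) × 0.116 = 0.58 × 0.116 = 0.06728
Half-life = ln 2 / λ = 0.6931 / 0.06728 ≈ 10.30 years

about 10.3 years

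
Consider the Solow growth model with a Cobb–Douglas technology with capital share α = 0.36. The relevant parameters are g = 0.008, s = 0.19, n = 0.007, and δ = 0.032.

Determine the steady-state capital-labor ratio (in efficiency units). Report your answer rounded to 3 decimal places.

At the steady state, Δk = 0, so s·k^α = (n + g + δ)·k.
Dividing both sides by k: k^(1−α) = s / (n + g + δ).
k^0.64 = 0.19 / (0.007 + 0.008 + 0.032) = 0.19 / 0.047 = 4.0426
k* = 4.0426^(1/0.64) ≈ 8.8697

k* ≈ 8.870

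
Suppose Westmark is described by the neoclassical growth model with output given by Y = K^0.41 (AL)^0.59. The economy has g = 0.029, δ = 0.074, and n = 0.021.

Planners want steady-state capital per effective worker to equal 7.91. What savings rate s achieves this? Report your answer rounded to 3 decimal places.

s ≈ 0.420

Steady state requires s·f(k) = (n + g + δ)·k, i.e. s·k^α = (n + g + δ)·k.
So s / (n + g + δ) = (k*)^(1−α) = 7.91^0.59 = 3.3878.
Therefore s = 3.3878 × (n + g + δ) = 3.3878 × 0.124 = 0.4201.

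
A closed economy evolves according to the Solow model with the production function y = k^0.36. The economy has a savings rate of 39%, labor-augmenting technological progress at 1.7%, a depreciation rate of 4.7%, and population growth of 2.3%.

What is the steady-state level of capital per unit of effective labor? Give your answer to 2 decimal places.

k* = 10.42

At the steady state, Δk = 0, so s·k^α = (n + g + δ)·k.
Rearranging, k^(1−α) = s / (n + g + δ).
k^0.64 = 0.39 / (0.023 + 0.017 + 0.047) = 0.39 / 0.087 = 4.4828
k* = 4.4828^(1/0.64) ≈ 10.4243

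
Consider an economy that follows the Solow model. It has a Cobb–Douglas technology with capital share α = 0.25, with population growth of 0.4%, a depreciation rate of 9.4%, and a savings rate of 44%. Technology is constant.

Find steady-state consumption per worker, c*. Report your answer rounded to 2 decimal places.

At the steady state, Δk = 0, so s·k^α = (n + δ)·k.
Dividing both sides by k: k^(1−α) = s / (n + δ).
k^0.75 = 0.44 / (0.004 + 0.094) = 0.44 / 0.098 = 4.4898
k* = 4.4898^(1/0.75) ≈ 7.4069
y* = (k*)^α = 7.4069^0.25 ≈ 1.6497
c* = (1 − s)·y* = (1 − 0.44) × 1.6497 ≈ 0.9238

c* = 0.92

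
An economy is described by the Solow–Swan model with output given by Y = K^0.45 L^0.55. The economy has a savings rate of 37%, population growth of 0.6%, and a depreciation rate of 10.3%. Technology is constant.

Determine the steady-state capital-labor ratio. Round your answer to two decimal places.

Steady state requires s·f(k) = (n + δ)·k, i.e. s·k^α = (n + δ)·k.
Dividing both sides by k: k^(1−α) = s / (n + δ).
k^0.55 = 0.37 / (0.006 + 0.103) = 0.37 / 0.109 = 3.3945
k* = 3.3945^(1/0.55) ≈ 9.2267

k* = 9.23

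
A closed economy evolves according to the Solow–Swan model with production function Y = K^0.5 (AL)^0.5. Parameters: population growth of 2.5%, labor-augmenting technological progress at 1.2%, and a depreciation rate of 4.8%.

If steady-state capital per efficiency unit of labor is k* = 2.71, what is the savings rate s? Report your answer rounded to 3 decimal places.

In steady state, investment equals break-even investment: s·k^α = (n + g + δ)·k.
So s / (n + g + δ) = (k*)^(1−α) = 2.71^0.5 = 1.6462.
Therefore s = 1.6462 × (n + g + δ) = 1.6462 × 0.085 = 0.1399.

s ≈ 0.140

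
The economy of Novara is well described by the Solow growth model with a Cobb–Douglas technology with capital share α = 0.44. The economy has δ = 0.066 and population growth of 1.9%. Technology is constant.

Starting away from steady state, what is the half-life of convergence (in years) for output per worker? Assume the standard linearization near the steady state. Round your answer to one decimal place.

about 14.6 years

Near the steady state the convergence rate is λ = (1 − α)(n + δ).
λ = (1 − 0.44) × 0.085 = 0.56 × 0.085 = 0.0476
Half-life = ln 2 / λ = 0.6931 / 0.0476 ≈ 14.56 years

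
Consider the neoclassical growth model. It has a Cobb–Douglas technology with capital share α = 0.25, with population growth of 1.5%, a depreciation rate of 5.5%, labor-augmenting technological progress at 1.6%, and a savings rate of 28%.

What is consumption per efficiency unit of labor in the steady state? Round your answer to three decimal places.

c* ≈ 1.067

In steady state, investment equals break-even investment: s·k^α = (n + g + δ)·k.
Dividing both sides by k: k^(1−α) = s / (n + g + δ).
k^0.75 = 0.28 / (0.015 + 0.016 + 0.055) = 0.28 / 0.086 = 3.2558
k* = 3.2558^(1/0.75) ≈ 4.8255
y* = (k*)^α = 4.8255^0.25 ≈ 1.4821
c* = (1 − s)·y* = (1 − 0.28) × 1.4821 ≈ 1.0671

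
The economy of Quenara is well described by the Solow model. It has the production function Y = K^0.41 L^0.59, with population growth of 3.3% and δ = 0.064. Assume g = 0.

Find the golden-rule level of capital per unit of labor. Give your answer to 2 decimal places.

k_gold ≈ 11.51

The golden rule sets f'(k) = n + δ, i.e. α·k^(α−1) = n + δ.
So k^(1−α) = α / (n + δ) = 0.41 / 0.097 = 4.2268.
k_gold = 4.2268^(1/0.59) ≈ 11.5090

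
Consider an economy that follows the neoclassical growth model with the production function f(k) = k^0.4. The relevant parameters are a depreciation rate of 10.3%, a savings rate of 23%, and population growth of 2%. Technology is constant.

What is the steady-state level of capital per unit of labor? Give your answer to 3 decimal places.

k* ≈ 2.838

In steady state, investment equals break-even investment: s·k^α = (n + δ)·k.
Dividing both sides by k: k^(1−α) = s / (n + δ).
k^0.6 = 0.23 / (0.020 + 0.103) = 0.23 / 0.123 = 1.8699
k* = 1.8699^(1/0.6) ≈ 2.8381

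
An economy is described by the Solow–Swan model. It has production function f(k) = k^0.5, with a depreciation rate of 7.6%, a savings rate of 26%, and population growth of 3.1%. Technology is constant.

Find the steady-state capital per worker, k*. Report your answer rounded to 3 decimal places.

k* ≈ 5.904

In steady state, investment equals break-even investment: s·k^α = (n + δ)·k.
Dividing both sides by k: k^(1−α) = s / (n + δ).
k^0.5 = 0.26 / (0.031 + 0.076) = 0.26 / 0.107 = 2.4299
k* = 2.4299^(1/0.5) ≈ 5.9044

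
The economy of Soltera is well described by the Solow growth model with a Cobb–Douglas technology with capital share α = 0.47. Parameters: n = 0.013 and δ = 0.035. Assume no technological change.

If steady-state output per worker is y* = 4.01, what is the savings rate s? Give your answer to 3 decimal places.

s ≈ 0.230

Steady state requires s·f(k) = (n + δ)·k, i.e. s·k^α = (n + δ)·k.
Since y* = [s/(n + δ)]^(α/(1−α)), we have s/(n + δ) = (y*)^((1−α)/α) = 4.01^1.1277 = 4.7881.
Therefore s = 4.7881 × (n + δ) = 4.7881 × 0.048 = 0.2298.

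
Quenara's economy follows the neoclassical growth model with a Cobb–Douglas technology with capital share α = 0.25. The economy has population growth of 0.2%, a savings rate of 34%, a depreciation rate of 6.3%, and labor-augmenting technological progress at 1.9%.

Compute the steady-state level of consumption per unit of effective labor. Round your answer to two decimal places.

In steady state, investment equals break-even investment: s·k^α = (n + g + δ)·k.
Rearranging, k^(1−α) = s / (n + g + δ).
k^0.75 = 0.34 / (0.002 + 0.019 + 0.063) = 0.34 / 0.084 = 4.0476
k* = 4.0476^(1/0.75) ≈ 6.4506
y* = (k*)^α = 6.4506^0.25 ≈ 1.5937
c* = (1 − s)·y* = (1 − 0.34) × 1.5937 ≈ 1.0518

c* = 1.05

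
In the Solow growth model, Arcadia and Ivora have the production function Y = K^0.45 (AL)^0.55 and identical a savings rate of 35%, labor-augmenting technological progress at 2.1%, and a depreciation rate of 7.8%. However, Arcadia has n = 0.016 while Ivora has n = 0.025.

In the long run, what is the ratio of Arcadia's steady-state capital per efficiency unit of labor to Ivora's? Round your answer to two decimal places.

ratio ≈ 1.15

Steady-state k* = [s/(n + g + δ)]^(1/(1−α)), so the ratio is [ (s_A/(n + g + δ)_A) / (s_I/(n + g + δ)_I) ]^1.8182.
s_A/(n + g + δ)_A = 0.35/0.115 = 3.0435; s_I/(n + g + δ)_I = 0.35/0.124 = 2.8226.
Ratio = (3.0435/2.8226)^1.8182 = 1.0783^1.8182 ≈ 1.1469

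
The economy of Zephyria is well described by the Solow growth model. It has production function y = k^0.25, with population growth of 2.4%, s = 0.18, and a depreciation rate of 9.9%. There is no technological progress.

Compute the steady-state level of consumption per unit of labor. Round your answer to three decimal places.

In steady state, investment equals break-even investment: s·k^α = (n + δ)·k.
Rearranging, k^(1−α) = s / (n + δ).
k^0.75 = 0.18 / (0.024 + 0.099) = 0.18 / 0.123 = 1.4634
k* = 1.4634^(1/0.75) ≈ 1.6614
y* = (k*)^α = 1.6614^0.25 ≈ 1.1353
c* = (1 − s)·y* = (1 − 0.18) × 1.1353 ≈ 0.9309

c* ≈ 0.931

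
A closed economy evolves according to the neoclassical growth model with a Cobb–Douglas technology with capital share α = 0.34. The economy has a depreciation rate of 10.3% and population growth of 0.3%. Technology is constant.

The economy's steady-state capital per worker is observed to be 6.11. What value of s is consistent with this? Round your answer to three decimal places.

s ≈ 0.350

At the steady state, Δk = 0, so s·k^α = (n + δ)·k.
So s / (n + δ) = (k*)^(1−α) = 6.11^0.66 = 3.3021.
Therefore s = 3.3021 × (n + δ) = 3.3021 × 0.106 = 0.3500.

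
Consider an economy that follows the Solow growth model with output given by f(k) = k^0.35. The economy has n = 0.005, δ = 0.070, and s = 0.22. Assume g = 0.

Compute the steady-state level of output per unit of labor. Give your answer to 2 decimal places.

At the steady state, Δk = 0, so s·k^α = (n + δ)·k.
Rearranging, k^(1−α) = s / (n + δ).
k^0.65 = 0.22 / (0.005 + 0.070) = 0.22 / 0.075 = 2.9333
k* = 2.9333^(1/0.65) ≈ 5.2361
y* = (k*)^α = 5.2361^0.35 ≈ 1.7851

y* = 1.79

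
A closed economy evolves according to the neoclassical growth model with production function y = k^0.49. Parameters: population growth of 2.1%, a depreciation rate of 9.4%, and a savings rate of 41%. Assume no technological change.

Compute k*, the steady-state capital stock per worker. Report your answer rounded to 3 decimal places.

At the steady state, Δk = 0, so s·k^α = (n + δ)·k.
Dividing both sides by k: k^(1−α) = s / (n + δ).
k^0.51 = 0.41 / (0.021 + 0.094) = 0.41 / 0.115 = 3.5652
k* = 3.5652^(1/0.51) ≈ 12.0925

k* = 12.093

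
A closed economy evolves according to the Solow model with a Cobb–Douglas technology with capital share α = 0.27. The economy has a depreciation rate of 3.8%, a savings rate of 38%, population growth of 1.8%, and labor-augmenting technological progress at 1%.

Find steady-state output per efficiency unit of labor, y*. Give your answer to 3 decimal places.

At the steady state, Δk = 0, so s·k^α = (n + g + δ)·k.
Dividing both sides by k: k^(1−α) = s / (n + g + δ).
k^0.73 = 0.38 / (0.018 + 0.010 + 0.038) = 0.38 / 0.066 = 5.7576
k* = 5.7576^(1/0.73) ≈ 11.0009
y* = (k*)^α = 11.0009^0.27 ≈ 1.9107

y* ≈ 1.911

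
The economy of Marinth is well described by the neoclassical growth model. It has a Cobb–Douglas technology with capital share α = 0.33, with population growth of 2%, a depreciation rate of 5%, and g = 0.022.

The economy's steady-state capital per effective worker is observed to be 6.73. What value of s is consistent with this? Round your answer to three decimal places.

s ≈ 0.330

Steady state requires s·f(k) = (n + g + δ)·k, i.e. s·k^α = (n + g + δ)·k.
So s / (n + g + δ) = (k*)^(1−α) = 6.73^0.67 = 3.5873.
Therefore s = 3.5873 × (n + g + δ) = 3.5873 × 0.092 = 0.3300.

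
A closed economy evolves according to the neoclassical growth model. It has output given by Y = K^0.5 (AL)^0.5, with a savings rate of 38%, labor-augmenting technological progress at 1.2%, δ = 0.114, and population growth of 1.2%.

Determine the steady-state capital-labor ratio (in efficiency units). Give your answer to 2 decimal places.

Steady state requires s·f(k) = (n + g + δ)·k, i.e. s·k^α = (n + g + δ)·k.
Rearranging, k^(1−α) = s / (n + g + δ).
k^0.5 = 0.38 / (0.012 + 0.012 + 0.114) = 0.38 / 0.138 = 2.7536
k* = 2.7536^(1/0.5) ≈ 7.5823

k* = 7.58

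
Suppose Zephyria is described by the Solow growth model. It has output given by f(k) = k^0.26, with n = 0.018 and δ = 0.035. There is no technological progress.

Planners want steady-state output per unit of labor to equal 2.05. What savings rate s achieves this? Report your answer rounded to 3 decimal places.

In steady state, investment equals break-even investment: s·k^α = (n + δ)·k.
Since y* = [s/(n + δ)]^(α/(1−α)), we have s/(n + δ) = (y*)^((1−α)/α) = 2.05^2.8462 = 7.7146.
Therefore s = 7.7146 × (n + δ) = 7.7146 × 0.053 = 0.4089.

s ≈ 0.409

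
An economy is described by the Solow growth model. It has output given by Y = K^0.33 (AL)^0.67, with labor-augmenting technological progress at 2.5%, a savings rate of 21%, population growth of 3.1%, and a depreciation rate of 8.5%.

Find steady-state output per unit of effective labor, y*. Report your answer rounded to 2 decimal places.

y* ≈ 1.22

Steady state requires s·f(k) = (n + g + δ)·k, i.e. s·k^α = (n + g + δ)·k.
Rearranging, k^(1−α) = s / (n + g + δ).
k^0.67 = 0.21 / (0.031 + 0.025 + 0.085) = 0.21 / 0.141 = 1.4894
k* = 1.4894^(1/0.67) ≈ 1.8123
y* = (k*)^α = 1.8123^0.33 ≈ 1.2168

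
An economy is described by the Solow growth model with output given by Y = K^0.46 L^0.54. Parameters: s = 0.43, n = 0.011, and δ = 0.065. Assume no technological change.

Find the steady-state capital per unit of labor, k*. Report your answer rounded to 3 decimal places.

Steady state requires s·f(k) = (n + δ)·k, i.e. s·k^α = (n + δ)·k.
Dividing both sides by k: k^(1−α) = s / (n + δ).
k^0.54 = 0.43 / (0.011 + 0.065) = 0.43 / 0.076 = 5.6579
k* = 5.6579^(1/0.54) ≈ 24.7632

k* = 24.763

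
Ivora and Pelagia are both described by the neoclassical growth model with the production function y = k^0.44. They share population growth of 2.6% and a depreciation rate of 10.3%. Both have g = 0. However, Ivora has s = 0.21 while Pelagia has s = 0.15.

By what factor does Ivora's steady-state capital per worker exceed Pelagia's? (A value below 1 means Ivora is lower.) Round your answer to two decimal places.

Steady-state k* = [s/(n + δ)]^(1/(1−α)), so the ratio is [ (s_I/(n + δ)_I) / (s_P/(n + δ)_P) ]^1.7857.
s_I/(n + δ)_I = 0.21/0.129 = 1.6279; s_P/(n + δ)_P = 0.15/0.129 = 1.1628.
Ratio = (1.6279/1.1628)^1.7857 = 1.4000^1.7857 ≈ 1.8236

k*_I / k*_P ≈ 1.82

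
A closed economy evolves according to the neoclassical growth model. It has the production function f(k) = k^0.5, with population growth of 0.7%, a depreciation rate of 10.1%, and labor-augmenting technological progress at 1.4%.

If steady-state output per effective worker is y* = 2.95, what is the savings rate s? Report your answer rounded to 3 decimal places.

s ≈ 0.360

In steady state, investment equals break-even investment: s·k^α = (n + g + δ)·k.
Since y* = [s/(n + g + δ)]^(α/(1−α)), we have s/(n + g + δ) = (y*)^((1−α)/α) = 2.95^1 = 2.9500.
Therefore s = 2.9500 × (n + g + δ) = 2.9500 × 0.122 = 0.3599.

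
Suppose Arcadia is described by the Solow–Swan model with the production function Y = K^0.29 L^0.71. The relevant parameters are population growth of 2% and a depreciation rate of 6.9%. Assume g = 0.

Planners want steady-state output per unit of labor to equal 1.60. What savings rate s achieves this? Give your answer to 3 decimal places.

At the steady state, Δk = 0, so s·k^α = (n + δ)·k.
Since y* = [s/(n + δ)]^(α/(1−α)), we have s/(n + δ) = (y*)^((1−α)/α) = 1.60^2.4483 = 3.1604.
Therefore s = 3.1604 × (n + δ) = 3.1604 × 0.089 = 0.2813.

s ≈ 0.281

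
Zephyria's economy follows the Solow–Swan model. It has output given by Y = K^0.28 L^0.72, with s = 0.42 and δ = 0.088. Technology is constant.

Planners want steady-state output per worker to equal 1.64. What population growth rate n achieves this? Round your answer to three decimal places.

At the steady state, Δk = 0, so s·k^α = (n + δ)·k.
Since y* = [s/(n + δ)]^(α/(1−α)), we have s/(n + δ) = (y*)^((1−α)/α) = 1.64^2.5714 = 3.5682.
Therefore n + δ = s / 3.5682 = 0.42 / 3.5682 = 0.1177, so n = 0.1177 − 0.088 = 0.0297.

n ≈ 0.030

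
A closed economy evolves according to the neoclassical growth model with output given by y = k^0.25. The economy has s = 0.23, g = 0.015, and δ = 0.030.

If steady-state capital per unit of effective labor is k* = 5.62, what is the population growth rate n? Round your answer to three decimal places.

In steady state, investment equals break-even investment: s·k^α = (n + g + δ)·k.
So s / (n + g + δ) = (k*)^(1−α) = 5.62^0.75 = 3.6501.
Therefore n + g + δ = s / 3.6501 = 0.23 / 3.6501 = 0.0630, so n = 0.0630 − 0.045 = 0.0180.

n ≈ 0.018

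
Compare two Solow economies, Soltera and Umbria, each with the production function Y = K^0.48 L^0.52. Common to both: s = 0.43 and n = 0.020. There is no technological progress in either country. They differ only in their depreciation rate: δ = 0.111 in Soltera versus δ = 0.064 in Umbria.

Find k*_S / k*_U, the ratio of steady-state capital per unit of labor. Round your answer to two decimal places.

Steady-state k* = [s/(n + δ)]^(1/(1−α)), so the ratio is [ (s_S/(n + δ)_S) / (s_U/(n + δ)_U) ]^1.9231.
s_S/(n + δ)_S = 0.43/0.131 = 3.2824; s_U/(n + δ)_U = 0.43/0.084 = 5.1190.
Ratio = (3.2824/5.1190)^1.9231 = 0.6412^1.9231 ≈ 0.4254

ratio ≈ 0.43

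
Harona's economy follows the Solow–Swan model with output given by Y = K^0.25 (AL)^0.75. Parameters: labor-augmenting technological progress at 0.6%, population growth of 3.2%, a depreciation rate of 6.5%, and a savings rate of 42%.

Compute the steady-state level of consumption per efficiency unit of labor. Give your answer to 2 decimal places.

c* = 0.93

At the steady state, Δk = 0, so s·k^α = (n + g + δ)·k.
Rearranging, k^(1−α) = s / (n + g + δ).
k^0.75 = 0.42 / (0.032 + 0.006 + 0.065) = 0.42 / 0.103 = 4.0777
k* = 4.0777^(1/0.75) ≈ 6.5146
y* = (k*)^α = 6.5146^0.25 ≈ 1.5976
c* = (1 − s)·y* = (1 − 0.42) × 1.5976 ≈ 0.9266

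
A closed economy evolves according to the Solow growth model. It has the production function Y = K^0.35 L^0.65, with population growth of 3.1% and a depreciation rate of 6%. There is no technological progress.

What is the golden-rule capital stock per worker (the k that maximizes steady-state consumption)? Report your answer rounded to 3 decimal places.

The golden rule sets f'(k) = n + δ, i.e. α·k^(α−1) = n + δ.
So k^(1−α) = α / (n + δ) = 0.35 / 0.091 = 3.8462.
k_gold = 3.8462^(1/0.65) ≈ 7.9442

k_gold ≈ 7.944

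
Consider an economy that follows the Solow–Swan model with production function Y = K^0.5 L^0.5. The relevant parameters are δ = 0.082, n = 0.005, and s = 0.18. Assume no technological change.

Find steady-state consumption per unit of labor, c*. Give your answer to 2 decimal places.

At the steady state, Δk = 0, so s·k^α = (n + δ)·k.
Dividing both sides by k: k^(1−α) = s / (n + δ).
k^0.5 = 0.18 / (0.005 + 0.082) = 0.18 / 0.087 = 2.0690
k* = 2.0690^(1/0.5) ≈ 4.2808
y* = (k*)^α = 4.2808^0.5 ≈ 2.0690
c* = (1 − s)·y* = (1 − 0.18) × 2.0690 ≈ 1.6966

c* ≈ 1.70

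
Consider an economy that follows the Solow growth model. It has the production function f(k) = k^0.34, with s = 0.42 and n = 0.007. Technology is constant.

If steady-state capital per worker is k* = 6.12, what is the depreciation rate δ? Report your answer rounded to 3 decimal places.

In steady state, investment equals break-even investment: s·k^α = (n + δ)·k.
So s / (n + δ) = (k*)^(1−α) = 6.12^0.66 = 3.3056.
Therefore n + δ = s / 3.3056 = 0.42 / 3.3056 = 0.1271, so δ = 0.1271 − 0.007 = 0.1201.

δ ≈ 0.120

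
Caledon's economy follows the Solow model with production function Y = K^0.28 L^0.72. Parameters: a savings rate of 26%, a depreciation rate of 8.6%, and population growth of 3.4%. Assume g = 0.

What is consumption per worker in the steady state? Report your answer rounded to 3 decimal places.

In steady state, investment equals break-even investment: s·k^α = (n + δ)·k.
Rearranging, k^(1−α) = s / (n + δ).
k^0.72 = 0.26 / (0.034 + 0.086) = 0.26 / 0.120 = 2.1667
k* = 2.1667^(1/0.72) ≈ 2.9268
y* = (k*)^α = 2.9268^0.28 ≈ 1.3508
c* = (1 − s)·y* = (1 − 0.26) × 1.3508 ≈ 0.9996

c* ≈ 1.000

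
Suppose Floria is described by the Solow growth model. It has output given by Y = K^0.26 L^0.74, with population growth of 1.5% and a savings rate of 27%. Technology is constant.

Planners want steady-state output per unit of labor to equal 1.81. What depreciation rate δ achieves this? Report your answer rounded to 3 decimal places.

In steady state, investment equals break-even investment: s·k^α = (n + δ)·k.
Since y* = [s/(n + δ)]^(α/(1−α)), we have s/(n + δ) = (y*)^((1−α)/α) = 1.81^2.8462 = 5.4126.
Therefore n + δ = s / 5.4126 = 0.27 / 5.4126 = 0.0499, so δ = 0.0499 − 0.015 = 0.0349.

δ ≈ 0.035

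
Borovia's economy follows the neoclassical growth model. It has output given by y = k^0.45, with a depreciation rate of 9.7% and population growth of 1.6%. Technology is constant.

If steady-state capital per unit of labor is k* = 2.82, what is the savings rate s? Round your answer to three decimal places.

s ≈ 0.200

In steady state, investment equals break-even investment: s·k^α = (n + δ)·k.
So s / (n + δ) = (k*)^(1−α) = 2.82^0.55 = 1.7686.
Therefore s = 1.7686 × (n + δ) = 1.7686 × 0.113 = 0.1999.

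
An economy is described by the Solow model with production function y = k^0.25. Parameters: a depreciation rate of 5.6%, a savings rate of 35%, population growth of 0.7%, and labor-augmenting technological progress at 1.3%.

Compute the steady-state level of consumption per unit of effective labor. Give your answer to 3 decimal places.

c* ≈ 1.081

Steady state requires s·f(k) = (n + g + δ)·k, i.e. s·k^α = (n + g + δ)·k.
Dividing both sides by k: k^(1−α) = s / (n + g + δ).
k^0.75 = 0.35 / (0.007 + 0.013 + 0.056) = 0.35 / 0.076 = 4.6053
k* = 4.6053^(1/0.75) ≈ 7.6620
y* = (k*)^α = 7.6620^0.25 ≈ 1.6637
c* = (1 − s)·y* = (1 − 0.35) × 1.6637 ≈ 1.0814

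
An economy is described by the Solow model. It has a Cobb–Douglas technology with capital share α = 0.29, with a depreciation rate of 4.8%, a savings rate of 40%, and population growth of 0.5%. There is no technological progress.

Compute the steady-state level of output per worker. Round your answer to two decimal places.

y* ≈ 2.28

Steady state requires s·f(k) = (n + δ)·k, i.e. s·k^α = (n + δ)·k.
Dividing both sides by k: k^(1−α) = s / (n + δ).
k^0.71 = 0.40 / (0.005 + 0.048) = 0.40 / 0.053 = 7.5472
k* = 7.5472^(1/0.71) ≈ 17.2313
y* = (k*)^α = 17.2313^0.29 ≈ 2.2831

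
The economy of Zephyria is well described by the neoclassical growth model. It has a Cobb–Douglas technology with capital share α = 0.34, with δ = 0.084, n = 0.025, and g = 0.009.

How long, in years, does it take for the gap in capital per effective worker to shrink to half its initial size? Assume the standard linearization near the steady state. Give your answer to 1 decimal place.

Near the steady state the convergence rate is λ = (1 − α)(n + g + δ).
λ = (1 − 0.34) × 0.118 = 0.66 × 0.118 = 0.07788
Half-life = ln 2 / λ = 0.6931 / 0.07788 ≈ 8.90 years

half-life ≈ 8.9 years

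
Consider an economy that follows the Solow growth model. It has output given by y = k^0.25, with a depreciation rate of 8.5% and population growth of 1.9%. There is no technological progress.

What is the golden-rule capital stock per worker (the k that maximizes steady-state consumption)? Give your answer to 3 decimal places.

k_gold ≈ 3.220

The golden rule sets f'(k) = n + δ, i.e. α·k^(α−1) = n + δ.
So k^(1−α) = α / (n + δ) = 0.25 / 0.104 = 2.4038.
k_gold = 2.4038^(1/0.75) ≈ 3.2201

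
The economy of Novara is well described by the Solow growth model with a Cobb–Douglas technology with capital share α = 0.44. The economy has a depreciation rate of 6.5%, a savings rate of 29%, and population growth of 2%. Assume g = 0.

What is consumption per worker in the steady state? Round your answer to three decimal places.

c* ≈ 1.862

At the steady state, Δk = 0, so s·k^α = (n + δ)·k.
Rearranging, k^(1−α) = s / (n + δ).
k^0.56 = 0.29 / (0.020 + 0.065) = 0.29 / 0.085 = 3.4118
k* = 3.4118^(1/0.56) ≈ 8.9486
y* = (k*)^α = 8.9486^0.44 ≈ 2.6228
c* = (1 − s)·y* = (1 − 0.29) × 2.6228 ≈ 1.8622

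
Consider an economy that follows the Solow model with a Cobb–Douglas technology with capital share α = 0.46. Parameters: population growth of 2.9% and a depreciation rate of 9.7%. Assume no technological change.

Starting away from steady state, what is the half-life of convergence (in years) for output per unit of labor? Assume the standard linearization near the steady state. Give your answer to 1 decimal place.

Near the steady state the convergence rate is λ = (1 − α)(n + δ).
λ = (1 − 0.46) × 0.126 = 0.54 × 0.126 = 0.06804
Half-life = ln 2 / λ = 0.6931 / 0.06804 ≈ 10.19 years

t_½ ≈ 10.2 years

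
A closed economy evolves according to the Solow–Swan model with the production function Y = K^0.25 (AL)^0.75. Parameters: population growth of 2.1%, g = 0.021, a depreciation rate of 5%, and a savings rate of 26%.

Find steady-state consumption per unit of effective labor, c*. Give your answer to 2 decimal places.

Steady state requires s·f(k) = (n + g + δ)·k, i.e. s·k^α = (n + g + δ)·k.
Rearranging, k^(1−α) = s / (n + g + δ).
k^0.75 = 0.26 / (0.021 + 0.021 + 0.050) = 0.26 / 0.092 = 2.8261
k* = 2.8261^(1/0.75) ≈ 3.9956
y* = (k*)^α = 3.9956^0.25 ≈ 1.4138
c* = (1 − s)·y* = (1 − 0.26) × 1.4138 ≈ 1.0462

c* ≈ 1.05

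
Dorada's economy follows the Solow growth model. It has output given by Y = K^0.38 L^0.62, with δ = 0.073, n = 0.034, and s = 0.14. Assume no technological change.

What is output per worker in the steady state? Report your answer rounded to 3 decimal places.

y* ≈ 1.179

Steady state requires s·f(k) = (n + δ)·k, i.e. s·k^α = (n + δ)·k.
Rearranging, k^(1−α) = s / (n + δ).
k^0.62 = 0.14 / (0.034 + 0.073) = 0.14 / 0.107 = 1.3084
k* = 1.3084^(1/0.62) ≈ 1.5427
y* = (k*)^α = 1.5427^0.38 ≈ 1.1791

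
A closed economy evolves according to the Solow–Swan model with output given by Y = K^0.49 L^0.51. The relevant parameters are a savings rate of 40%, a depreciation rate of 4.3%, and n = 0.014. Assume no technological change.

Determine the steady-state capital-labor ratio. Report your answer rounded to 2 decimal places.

In steady state, investment equals break-even investment: s·k^α = (n + δ)·k.
Dividing both sides by k: k^(1−α) = s / (n + δ).
k^0.51 = 0.40 / (0.014 + 0.043) = 0.40 / 0.057 = 7.0175
k* = 7.0175^(1/0.51) ≈ 45.6227

k* ≈ 45.62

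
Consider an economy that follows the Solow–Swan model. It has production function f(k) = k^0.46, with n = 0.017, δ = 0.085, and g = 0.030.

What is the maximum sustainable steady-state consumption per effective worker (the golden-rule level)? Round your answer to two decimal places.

c_gold ≈ 1.56

At the golden rule, f'(k) = n + g + δ, so α·k^(α−1) = n + g + δ and k_gold = (α/(n + g + δ))^(1/(1−α)).
k_gold = (0.46/0.132)^(1/0.54) = 3.4848^1.8519 ≈ 10.0939
c_gold = f(k_gold) − (n + g + δ)·k_gold = 2.8965 − 0.132×10.0939 ≈ 1.5641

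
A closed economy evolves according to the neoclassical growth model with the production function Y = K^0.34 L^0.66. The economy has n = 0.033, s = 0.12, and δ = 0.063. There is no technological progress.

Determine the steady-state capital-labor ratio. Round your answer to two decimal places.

k* = 1.40

At the steady state, Δk = 0, so s·k^α = (n + δ)·k.
Rearranging, k^(1−α) = s / (n + δ).
k^0.66 = 0.12 / (0.033 + 0.063) = 0.12 / 0.096 = 1.2500
k* = 1.2500^(1/0.66) ≈ 1.4023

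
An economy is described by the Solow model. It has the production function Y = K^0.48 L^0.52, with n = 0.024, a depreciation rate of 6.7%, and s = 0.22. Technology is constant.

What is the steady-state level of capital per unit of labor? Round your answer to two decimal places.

Steady state requires s·f(k) = (n + δ)·k, i.e. s·k^α = (n + δ)·k.
Dividing both sides by k: k^(1−α) = s / (n + δ).
k^0.52 = 0.22 / (0.024 + 0.067) = 0.22 / 0.091 = 2.4176
k* = 2.4176^(1/0.52) ≈ 5.4611

k* ≈ 5.46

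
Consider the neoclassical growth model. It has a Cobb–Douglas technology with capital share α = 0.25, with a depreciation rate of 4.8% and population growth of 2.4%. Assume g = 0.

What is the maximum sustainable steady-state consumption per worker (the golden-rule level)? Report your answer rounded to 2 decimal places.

c_gold ≈ 1.14

At the golden rule, f'(k) = n + δ, so α·k^(α−1) = n + δ and k_gold = (α/(n + δ))^(1/(1−α)).
k_gold = (0.25/0.072)^(1/0.75) = 3.4722^1.3333 ≈ 5.2576
c_gold = f(k_gold) − (n + δ)·k_gold = 1.5142 − 0.072×5.2576 ≈ 1.1357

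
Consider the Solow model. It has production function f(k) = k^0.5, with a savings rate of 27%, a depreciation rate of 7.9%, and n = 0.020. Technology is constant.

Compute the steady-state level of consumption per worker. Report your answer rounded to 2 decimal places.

At the steady state, Δk = 0, so s·k^α = (n + δ)·k.
Rearranging, k^(1−α) = s / (n + δ).
k^0.5 = 0.27 / (0.020 + 0.079) = 0.27 / 0.099 = 2.7273
k* = 2.7273^(1/0.5) ≈ 7.4382
y* = (k*)^α = 7.4382^0.5 ≈ 2.7273
c* = (1 − s)·y* = (1 − 0.27) × 2.7273 ≈ 1.9909

c* ≈ 1.99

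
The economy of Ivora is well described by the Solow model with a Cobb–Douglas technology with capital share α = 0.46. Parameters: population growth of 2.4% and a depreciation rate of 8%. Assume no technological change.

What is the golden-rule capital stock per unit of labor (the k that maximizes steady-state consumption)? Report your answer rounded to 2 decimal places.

The golden rule sets f'(k) = n + δ, i.e. α·k^(α−1) = n + δ.
So k^(1−α) = α / (n + δ) = 0.46 / 0.104 = 4.4231.
k_gold = 4.4231^(1/0.54) ≈ 15.6960

k_gold ≈ 15.70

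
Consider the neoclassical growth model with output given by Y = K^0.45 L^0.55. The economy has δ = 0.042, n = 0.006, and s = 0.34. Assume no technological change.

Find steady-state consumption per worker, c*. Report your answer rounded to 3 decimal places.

c* = 3.275

In steady state, investment equals break-even investment: s·k^α = (n + δ)·k.
Dividing both sides by k: k^(1−α) = s / (n + δ).
k^0.55 = 0.34 / (0.006 + 0.042) = 0.34 / 0.048 = 7.0833
k* = 7.0833^(1/0.55) ≈ 35.1466
y* = (k*)^α = 35.1466^0.45 ≈ 4.9619
c* = (1 − s)·y* = (1 − 0.34) × 4.9619 ≈ 3.2749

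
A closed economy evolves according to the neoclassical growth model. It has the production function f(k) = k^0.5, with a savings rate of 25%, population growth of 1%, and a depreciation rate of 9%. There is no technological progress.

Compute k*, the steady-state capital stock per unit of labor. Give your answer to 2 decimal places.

In steady state, investment equals break-even investment: s·k^α = (n + δ)·k.
Dividing both sides by k: k^(1−α) = s / (n + δ).
k^0.5 = 0.25 / (0.010 + 0.090) = 0.25 / 0.100 = 2.5000
k* = 2.5000^(1/0.5) ≈ 6.2500

k* ≈ 6.25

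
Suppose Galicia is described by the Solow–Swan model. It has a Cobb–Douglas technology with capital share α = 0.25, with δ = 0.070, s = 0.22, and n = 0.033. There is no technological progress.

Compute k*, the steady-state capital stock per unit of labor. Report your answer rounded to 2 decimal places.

k* = 2.75

Steady state requires s·f(k) = (n + δ)·k, i.e. s·k^α = (n + δ)·k.
Dividing both sides by k: k^(1−α) = s / (n + δ).
k^0.75 = 0.22 / (0.033 + 0.070) = 0.22 / 0.103 = 2.1359
k* = 2.1359^(1/0.75) ≈ 2.7507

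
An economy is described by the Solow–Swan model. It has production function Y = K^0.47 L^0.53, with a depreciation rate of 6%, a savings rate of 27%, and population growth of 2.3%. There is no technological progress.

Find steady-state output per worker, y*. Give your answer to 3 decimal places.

At the steady state, Δk = 0, so s·k^α = (n + δ)·k.
Dividing both sides by k: k^(1−α) = s / (n + δ).
k^0.53 = 0.27 / (0.023 + 0.060) = 0.27 / 0.083 = 3.2530
k* = 3.2530^(1/0.53) ≈ 9.2592
y* = (k*)^α = 9.2592^0.47 ≈ 2.8464

y* = 2.846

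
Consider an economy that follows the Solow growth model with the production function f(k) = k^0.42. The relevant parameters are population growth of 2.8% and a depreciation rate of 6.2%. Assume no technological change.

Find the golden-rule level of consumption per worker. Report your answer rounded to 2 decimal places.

c_gold ≈ 1.77

At the golden rule, f'(k) = n + δ, so α·k^(α−1) = n + δ and k_gold = (α/(n + δ))^(1/(1−α)).
k_gold = (0.42/0.090)^(1/0.58) = 4.6667^1.7241 ≈ 14.2377
c_gold = f(k_gold) − (n + δ)·k_gold = 3.0510 − 0.090×14.2377 ≈ 1.7696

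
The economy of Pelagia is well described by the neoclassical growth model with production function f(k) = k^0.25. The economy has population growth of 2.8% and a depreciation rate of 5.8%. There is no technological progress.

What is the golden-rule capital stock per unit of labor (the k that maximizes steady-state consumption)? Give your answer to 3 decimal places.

The golden rule sets f'(k) = n + δ, i.e. α·k^(α−1) = n + δ.
So k^(1−α) = α / (n + δ) = 0.25 / 0.086 = 2.9070.
k_gold = 2.9070^(1/0.75) ≈ 4.1488

k_gold ≈ 4.149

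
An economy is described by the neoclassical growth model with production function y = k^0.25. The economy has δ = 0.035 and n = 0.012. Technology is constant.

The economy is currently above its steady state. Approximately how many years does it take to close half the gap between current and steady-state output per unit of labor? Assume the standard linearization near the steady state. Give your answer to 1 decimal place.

half-life ≈ 19.7 years

Near the steady state the convergence rate is λ = (1 − α)(n + δ).
λ = (1 − 0.25) × 0.047 = 0.75 × 0.047 = 0.03525
Half-life = ln 2 / λ = 0.6931 / 0.03525 ≈ 19.66 years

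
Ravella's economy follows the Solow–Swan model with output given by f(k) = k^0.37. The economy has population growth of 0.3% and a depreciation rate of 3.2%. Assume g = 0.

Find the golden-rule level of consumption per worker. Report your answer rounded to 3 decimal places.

c_gold ≈ 2.517

At the golden rule, f'(k) = n + δ, so α·k^(α−1) = n + δ and k_gold = (α/(n + δ))^(1/(1−α)).
k_gold = (0.37/0.035)^(1/0.63) = 10.5714^1.5873 ≈ 42.2285
c_gold = f(k_gold) − (n + δ)·k_gold = 3.9946 − 0.035×42.2285 ≈ 2.5166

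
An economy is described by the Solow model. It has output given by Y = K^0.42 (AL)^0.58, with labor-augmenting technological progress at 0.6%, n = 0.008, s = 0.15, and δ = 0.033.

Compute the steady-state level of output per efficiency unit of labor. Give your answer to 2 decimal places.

Steady state requires s·f(k) = (n + g + δ)·k, i.e. s·k^α = (n + g + δ)·k.
Rearranging, k^(1−α) = s / (n + g + δ).
k^0.58 = 0.15 / (0.008 + 0.006 + 0.033) = 0.15 / 0.047 = 3.1915
k* = 3.1915^(1/0.58) ≈ 7.3953
y* = (k*)^α = 7.3953^0.42 ≈ 2.3172

y* = 2.32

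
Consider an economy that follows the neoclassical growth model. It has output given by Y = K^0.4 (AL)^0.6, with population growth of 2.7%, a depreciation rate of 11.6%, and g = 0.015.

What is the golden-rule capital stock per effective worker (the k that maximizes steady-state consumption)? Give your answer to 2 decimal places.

k_gold ≈ 4.70

The golden rule sets f'(k) = n + g + δ, i.e. α·k^(α−1) = n + g + δ.
So k^(1−α) = α / (n + g + δ) = 0.4 / 0.158 = 2.5316.
k_gold = 2.5316^(1/0.6) ≈ 4.7025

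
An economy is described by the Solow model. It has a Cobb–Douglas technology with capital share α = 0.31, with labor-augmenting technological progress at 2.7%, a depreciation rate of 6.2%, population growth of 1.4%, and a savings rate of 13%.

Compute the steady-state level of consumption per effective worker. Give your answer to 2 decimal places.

Steady state requires s·f(k) = (n + g + δ)·k, i.e. s·k^α = (n + g + δ)·k.
Dividing both sides by k: k^(1−α) = s / (n + g + δ).
k^0.69 = 0.13 / (0.014 + 0.027 + 0.062) = 0.13 / 0.103 = 1.2621
k* = 1.2621^(1/0.69) ≈ 1.4012
y* = (k*)^α = 1.4012^0.31 ≈ 1.1102
c* = (1 − s)·y* = (1 − 0.13) × 1.1102 ≈ 0.9659

c* = 0.97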